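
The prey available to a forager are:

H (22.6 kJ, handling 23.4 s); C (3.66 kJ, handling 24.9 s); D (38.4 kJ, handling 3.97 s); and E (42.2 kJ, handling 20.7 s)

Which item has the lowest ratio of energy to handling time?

Profitability E/h (kJ/s): H = 22.6/23.4 = 0.966, C = 3.66/24.9 = 0.147, D = 38.4/3.97 = 9.67, E = 42.2/20.7 = 2.04.
Ranked: D > E > H > C.

C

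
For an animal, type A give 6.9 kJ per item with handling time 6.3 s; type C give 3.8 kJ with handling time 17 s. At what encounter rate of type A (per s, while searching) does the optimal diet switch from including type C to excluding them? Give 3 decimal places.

The zero-one rule: include type C iff E₂/h₂ > λE₁/(1+λh₁). Equality gives the switch point.
λE₁h₂ = E₂ + λE₂h₁ ⇒ λ = E₂/(E₁h₂ − E₂h₁) = 3.8/(117.3 − 23.94) = 0.0407 per s.

0.041 per s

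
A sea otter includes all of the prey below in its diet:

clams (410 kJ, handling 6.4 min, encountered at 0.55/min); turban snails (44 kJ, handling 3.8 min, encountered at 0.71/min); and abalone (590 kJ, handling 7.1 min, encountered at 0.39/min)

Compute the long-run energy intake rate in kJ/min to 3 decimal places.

48.747 kJ/min

R = Σλ_iE_i / (1 + Σλ_ih_i)
Numerator: 0.55×410 + 0.71×44 + 0.39×590 = 486.8
Denominator: 1 + 0.55×6.4 + 0.71×3.8 + 0.39×7.1 = 9.987
R = 486.8/9.987 = 48.75 kJ/min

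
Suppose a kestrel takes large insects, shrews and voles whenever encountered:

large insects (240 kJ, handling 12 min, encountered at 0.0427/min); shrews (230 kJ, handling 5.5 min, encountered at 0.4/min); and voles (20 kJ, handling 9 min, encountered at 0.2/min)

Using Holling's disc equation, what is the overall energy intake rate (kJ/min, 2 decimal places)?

19.27 kJ/min

R = Σλ_iE_i / (1 + Σλ_ih_i)
Numerator: 0.0427×240 + 0.4×230 + 0.2×20 = 106.2
Denominator: 1 + 0.0427×12 + 0.4×5.5 + 0.2×9 = 5.512
R = 106.2/5.512 = 19.27 kJ/min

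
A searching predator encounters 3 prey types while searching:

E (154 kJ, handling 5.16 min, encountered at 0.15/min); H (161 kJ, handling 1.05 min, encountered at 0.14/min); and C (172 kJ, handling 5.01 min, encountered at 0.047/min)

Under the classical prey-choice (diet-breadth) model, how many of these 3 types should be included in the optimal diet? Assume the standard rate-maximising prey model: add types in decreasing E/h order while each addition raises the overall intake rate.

Rank by E/h (kJ/min): H 153, C 34.3, E 29.8. Include each in turn until the next type's E/h falls below the running intake rate.
Rate on top 1: 19.65. C: 34.3 > 19.65 → include.
Rate on top 2: 22.15. E: 29.8 > 22.15 → include.
Optimal diet: H, C, E — 3 of 3 types.

3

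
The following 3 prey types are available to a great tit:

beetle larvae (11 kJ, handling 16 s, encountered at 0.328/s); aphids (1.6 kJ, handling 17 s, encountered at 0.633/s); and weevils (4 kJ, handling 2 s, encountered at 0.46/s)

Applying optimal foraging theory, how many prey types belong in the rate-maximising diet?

E/h in descending order: weevils 2, beetle larvae 0.688, aphids 0.0941 kJ/s. The optimal diet is the largest prefix of this list for which every included type satisfies E_i/h_i > R on the types above it.
Rate on top 1: 0.9583. beetle larvae: 0.688 < 0.9583 → exclude; stop.
Optimal diet: weevils — 1 of 3 types.

1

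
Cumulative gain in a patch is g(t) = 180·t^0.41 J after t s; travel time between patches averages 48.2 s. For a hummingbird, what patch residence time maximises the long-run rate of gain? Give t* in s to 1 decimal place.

Optimal t* satisfies g'(t*) = g(t*)/(T + t*).
g'(t) = 0.41·180·t^-0.59. Setting 0.41·180·t^-0.59 = 180·t^0.41/(48.2+t) gives 0.41(48.2+t) = t, so 0.59·t = 0.41×48.2.
t* = 0.41×48.2/0.59 = 33.49 s.

33.5 s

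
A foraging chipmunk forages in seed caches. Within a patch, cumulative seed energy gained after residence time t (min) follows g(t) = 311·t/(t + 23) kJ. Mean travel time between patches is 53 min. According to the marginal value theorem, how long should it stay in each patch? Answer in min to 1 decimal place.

Maximise g(t)/(T+t): set derivative to zero → g'(t)(T+t) = g(t).
g'(t) = 311·23/(t + 23)². Setting 311·23/(t+23)² = 311t/[(t+23)(53+t)] gives 23(53+t) = t(t+23), so t² = 23×53 = 1219.
t* = √1219 = 34.91 min.

34.9 min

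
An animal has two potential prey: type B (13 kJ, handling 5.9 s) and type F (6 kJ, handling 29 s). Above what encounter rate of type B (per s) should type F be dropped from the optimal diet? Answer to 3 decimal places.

The zero-one rule: include type F iff E₂/h₂ > λE₁/(1+λh₁). Equality gives the switch point.
λE₁h₂ = E₂ + λE₂h₁ ⇒ λ = E₂/(E₁h₂ − E₂h₁) = 6/(377 − 35.4) = 0.01756 per s.

0.018 per s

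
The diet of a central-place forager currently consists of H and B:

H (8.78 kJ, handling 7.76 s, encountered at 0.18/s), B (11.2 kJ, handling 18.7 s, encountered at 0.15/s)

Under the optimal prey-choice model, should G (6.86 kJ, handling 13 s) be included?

Current rate: (0.18×8.78 + 0.15×11.2)/(1 + 0.18×7.76 + 0.15×18.7) = 0.6268 kJ/s.
G: E/h = 6.86/13 = 0.5277 kJ/s.
0.5277 < 0.6268, so adding G would lower the average — exclude it.

No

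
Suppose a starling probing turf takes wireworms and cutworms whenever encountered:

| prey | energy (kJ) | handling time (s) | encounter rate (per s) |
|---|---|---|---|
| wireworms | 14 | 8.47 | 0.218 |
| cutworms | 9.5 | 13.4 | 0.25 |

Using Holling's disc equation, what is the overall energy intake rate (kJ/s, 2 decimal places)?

R = Σλ_iE_i / (1 + Σλ_ih_i)
Numerator: 0.218×14 + 0.25×9.5 = 5.427
Denominator: 1 + 0.218×8.47 + 0.25×13.4 = 6.196
R = 5.427/6.196 = 0.8758 kJ/s

0.88 kJ/s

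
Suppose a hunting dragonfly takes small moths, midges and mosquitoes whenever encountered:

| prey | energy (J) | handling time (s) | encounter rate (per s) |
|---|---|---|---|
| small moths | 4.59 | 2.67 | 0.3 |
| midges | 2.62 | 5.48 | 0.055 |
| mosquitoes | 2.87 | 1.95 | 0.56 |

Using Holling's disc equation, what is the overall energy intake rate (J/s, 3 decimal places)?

0.979 J/s

Energy encountered per unit search time: 0.3×4.59 + 0.055×2.62 + 0.56×2.87 = 3.128 J/s.
Handling time per unit search time: 0.3×2.67 + 0.055×5.48 + 0.56×1.95 = 2.194.
Rate = 3.128/(1 + 2.194) = 0.9793 J/s.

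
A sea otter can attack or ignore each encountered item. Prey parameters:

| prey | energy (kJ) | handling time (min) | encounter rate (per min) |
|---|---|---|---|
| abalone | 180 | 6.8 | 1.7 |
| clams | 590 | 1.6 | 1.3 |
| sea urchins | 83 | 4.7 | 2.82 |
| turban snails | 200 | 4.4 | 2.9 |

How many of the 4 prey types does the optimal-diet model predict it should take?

1

Rank by E/h (kJ/min): clams 369, turban snails 45.5, abalone 26.5, sea urchins 17.7. Include each in turn until the next type's E/h falls below the running intake rate.
Rate on top 1: 249. turban snails: 45.5 < 249 → exclude; stop.
Optimal diet: clams — 1 of 4 types.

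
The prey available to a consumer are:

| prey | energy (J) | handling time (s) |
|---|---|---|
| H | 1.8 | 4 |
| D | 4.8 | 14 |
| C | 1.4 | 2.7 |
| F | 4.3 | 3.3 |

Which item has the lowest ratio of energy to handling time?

D

In descending order of E/h:
F: 4.3/3.3 = 1.3 J/s
C: 1.4/2.7 = 0.519 J/s
H: 1.8/4 = 0.45 J/s
D: 4.8/14 = 0.343 J/s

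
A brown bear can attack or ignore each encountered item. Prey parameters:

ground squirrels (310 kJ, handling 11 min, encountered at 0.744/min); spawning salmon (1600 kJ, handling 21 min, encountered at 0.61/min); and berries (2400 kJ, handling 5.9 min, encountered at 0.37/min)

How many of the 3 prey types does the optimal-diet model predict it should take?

1

E/h in descending order: berries 407, spawning salmon 76.2, ground squirrels 28.2 kJ/min. The optimal diet is the largest prefix of this list for which every included type satisfies E_i/h_i > R on the types above it.
Rate on top 1: 279. spawning salmon: 76.2 < 279 → exclude; stop.
Optimal diet: berries — 1 of 3 types.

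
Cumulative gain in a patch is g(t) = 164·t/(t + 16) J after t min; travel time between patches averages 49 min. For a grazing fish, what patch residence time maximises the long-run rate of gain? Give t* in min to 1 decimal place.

Optimal t* satisfies g'(t*) = g(t*)/(T + t*).
g'(t) = 164·16/(t + 16)². Setting 164·16/(t+16)² = 164t/[(t+16)(49+t)] gives 16(49+t) = t(t+16), so t² = 16×49 = 784.
t* = √784 = 28 min.

28.0 min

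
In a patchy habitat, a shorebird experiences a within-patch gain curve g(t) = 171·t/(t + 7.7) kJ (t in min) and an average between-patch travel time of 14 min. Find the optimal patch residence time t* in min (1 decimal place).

Maximise g(t)/(T+t): set derivative to zero → g'(t)(T+t) = g(t).
g'(t) = 171·7.7/(t + 7.7)². Setting 171·7.7/(t+7.7)² = 171t/[(t+7.7)(14+t)] gives 7.7(14+t) = t(t+7.7), so t² = 7.7×14 = 107.8.
t* = √107.8 = 10.38 min.

10.4 min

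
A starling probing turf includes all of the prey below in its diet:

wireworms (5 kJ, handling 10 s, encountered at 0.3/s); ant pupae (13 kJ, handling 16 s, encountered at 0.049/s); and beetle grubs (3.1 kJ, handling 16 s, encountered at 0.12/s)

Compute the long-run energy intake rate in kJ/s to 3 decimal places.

0.374 kJ/s

R = Σλ_iE_i / (1 + Σλ_ih_i)
Numerator: 0.3×5 + 0.049×13 + 0.12×3.1 = 2.509
Denominator: 1 + 0.3×10 + 0.049×16 + 0.12×16 = 6.704
R = 2.509/6.704 = 0.3743 kJ/s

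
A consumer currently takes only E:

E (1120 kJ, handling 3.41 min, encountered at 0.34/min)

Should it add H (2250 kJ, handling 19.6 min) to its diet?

No

On E alone, R = ΣλE/(1+Σλh) = 380.8/2.159 = 176.3 kJ/min.
Profitability of H: 2250/19.6 = 114.8 kJ/min.
114.8 < 176.3, so adding H would lower the average — exclude it.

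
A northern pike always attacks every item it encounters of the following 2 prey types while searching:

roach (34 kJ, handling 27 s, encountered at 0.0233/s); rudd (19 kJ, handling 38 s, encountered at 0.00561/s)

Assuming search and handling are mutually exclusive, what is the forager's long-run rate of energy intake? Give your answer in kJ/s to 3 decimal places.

R = Σλ_iE_i / (1 + Σλ_ih_i)
Numerator: 0.0233×34 + 0.00561×19 = 0.8988
Denominator: 1 + 0.0233×27 + 0.00561×38 = 1.842
R = 0.8988/1.842 = 0.4879 kJ/s

0.488 kJ/s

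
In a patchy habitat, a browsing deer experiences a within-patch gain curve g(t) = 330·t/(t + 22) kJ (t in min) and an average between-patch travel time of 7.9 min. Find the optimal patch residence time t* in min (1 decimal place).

13.2 min

Optimal t* satisfies g'(t*) = g(t*)/(T + t*).
g'(t) = 330·22/(t + 22)². Setting 330·22/(t+22)² = 330t/[(t+22)(7.9+t)] gives 22(7.9+t) = t(t+22), so t² = 22×7.9 = 173.8.
t* = √173.8 = 13.18 min.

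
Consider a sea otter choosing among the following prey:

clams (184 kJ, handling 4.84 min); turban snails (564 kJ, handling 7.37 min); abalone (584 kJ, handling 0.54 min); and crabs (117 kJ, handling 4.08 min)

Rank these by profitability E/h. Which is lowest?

Profitability E/h (kJ/min): clams = 184/4.84 = 38, turban snails = 564/7.37 = 76.5, abalone = 584/0.54 = 1.08e+03, crabs = 117/4.08 = 28.7.
Ranked: abalone > turban snails > clams > crabs.

crabs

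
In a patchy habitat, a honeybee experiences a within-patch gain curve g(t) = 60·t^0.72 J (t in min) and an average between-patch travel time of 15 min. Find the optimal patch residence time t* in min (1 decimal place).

Optimal t* satisfies g'(t*) = g(t*)/(T + t*).
g'(t) = 0.72·60·t^-0.28. Setting 0.72·60·t^-0.28 = 60·t^0.72/(15+t) gives 0.72(15+t) = t, so 0.28·t = 0.72×15.
t* = 0.72×15/0.28 = 38.57 min.

38.6 min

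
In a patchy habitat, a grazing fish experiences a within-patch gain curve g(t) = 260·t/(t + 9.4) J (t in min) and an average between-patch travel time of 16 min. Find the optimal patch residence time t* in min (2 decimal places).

12.26 min

Optimal t* satisfies g'(t*) = g(t*)/(T + t*).
g'(t) = 260·9.4/(t + 9.4)². Setting 260·9.4/(t+9.4)² = 260t/[(t+9.4)(16+t)] gives 9.4(16+t) = t(t+9.4), so t² = 9.4×16 = 150.4.
t* = √150.4 = 12.26 min.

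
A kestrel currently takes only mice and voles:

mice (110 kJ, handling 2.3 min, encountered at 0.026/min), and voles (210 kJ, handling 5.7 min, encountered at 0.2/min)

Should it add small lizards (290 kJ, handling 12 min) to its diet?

Yes

Intake rate on the current diet: R = (0.026×110 + 0.2×210) / (1 + 0.026×2.3 + 0.2×5.7) = 44.86/2.2 = 20.39 kJ/min.
Profitability of small lizards: 290/12 = 24.17 kJ/min.
24.17 > 20.39, so adding small lizards raises the average — include it.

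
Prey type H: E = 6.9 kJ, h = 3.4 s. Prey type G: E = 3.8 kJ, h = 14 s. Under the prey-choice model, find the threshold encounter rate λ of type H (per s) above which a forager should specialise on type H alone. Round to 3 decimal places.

The zero-one rule: include type G iff E₂/h₂ > λE₁/(1+λh₁). Equality gives the switch point.
λE₁h₂ = E₂ + λE₂h₁ ⇒ λ = E₂/(E₁h₂ − E₂h₁) = 3.8/(96.6 − 12.92) = 0.04541 per s.

0.045 per s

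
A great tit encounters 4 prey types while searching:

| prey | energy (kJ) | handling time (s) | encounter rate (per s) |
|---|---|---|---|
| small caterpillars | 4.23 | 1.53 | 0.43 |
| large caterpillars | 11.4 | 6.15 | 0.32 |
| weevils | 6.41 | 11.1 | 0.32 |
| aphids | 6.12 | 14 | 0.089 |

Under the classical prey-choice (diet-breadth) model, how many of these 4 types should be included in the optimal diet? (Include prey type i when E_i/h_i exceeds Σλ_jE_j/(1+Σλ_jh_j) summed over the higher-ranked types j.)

Rank by E/h (kJ/s): small caterpillars 2.76, large caterpillars 1.85, weevils 0.577, aphids 0.437. Include each in turn until the next type's E/h falls below the running intake rate.
Rate on top 1: 1.097. large caterpillars: 1.85 > 1.097 → include.
Rate on top 2: 1.508. weevils: 0.577 < 1.508 → exclude; stop.
Optimal diet: small caterpillars, large caterpillars — 2 of 4 types.

2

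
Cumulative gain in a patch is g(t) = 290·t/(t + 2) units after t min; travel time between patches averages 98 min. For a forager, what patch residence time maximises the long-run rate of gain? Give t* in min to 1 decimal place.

Optimal t* satisfies g'(t*) = g(t*)/(T + t*).
g'(t) = 290·2/(t + 2)². Setting 290·2/(t+2)² = 290t/[(t+2)(98+t)] gives 2(98+t) = t(t+2), so t² = 2×98 = 196.
t* = √196 = 14 min.

14.0 min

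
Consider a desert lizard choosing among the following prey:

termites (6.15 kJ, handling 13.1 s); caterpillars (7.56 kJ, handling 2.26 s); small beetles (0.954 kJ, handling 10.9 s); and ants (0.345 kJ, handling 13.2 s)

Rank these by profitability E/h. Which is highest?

caterpillars

In descending order of E/h:
caterpillars: 7.56/2.26 = 3.35 kJ/s
termites: 6.15/13.1 = 0.469 kJ/s
small beetles: 0.954/10.9 = 0.0875 kJ/s
ants: 0.345/13.2 = 0.0261 kJ/s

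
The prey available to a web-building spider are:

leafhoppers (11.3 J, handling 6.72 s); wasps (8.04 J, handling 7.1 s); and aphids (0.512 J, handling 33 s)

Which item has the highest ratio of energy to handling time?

leafhoppers

Profitability E/h (J/s): leafhoppers = 11.3/6.72 = 1.68, wasps = 8.04/7.1 = 1.13, aphids = 0.512/33 = 0.0155.
Ranked: leafhoppers > wasps > aphids.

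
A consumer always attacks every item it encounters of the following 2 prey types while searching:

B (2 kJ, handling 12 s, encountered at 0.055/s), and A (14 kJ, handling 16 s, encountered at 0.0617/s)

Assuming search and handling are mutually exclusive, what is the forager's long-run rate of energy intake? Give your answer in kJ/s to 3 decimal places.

0.368 kJ/s

Energy encountered per unit search time: 0.055×2 + 0.0617×14 = 0.9738 kJ/s.
Handling time per unit search time: 0.055×12 + 0.0617×16 = 1.647.
Rate = 0.9738/(1 + 1.647) = 0.3679 kJ/s.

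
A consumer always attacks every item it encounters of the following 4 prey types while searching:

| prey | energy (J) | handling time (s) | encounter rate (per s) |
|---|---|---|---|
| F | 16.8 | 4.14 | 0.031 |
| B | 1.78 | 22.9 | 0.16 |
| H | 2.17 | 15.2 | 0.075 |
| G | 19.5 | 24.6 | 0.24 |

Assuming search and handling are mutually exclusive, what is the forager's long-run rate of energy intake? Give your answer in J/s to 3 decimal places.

0.477 J/s

Energy encountered per unit search time: 0.031×16.8 + 0.16×1.78 + 0.075×2.17 + 0.24×19.5 = 5.648 J/s.
Handling time per unit search time: 0.031×4.14 + 0.16×22.9 + 0.075×15.2 + 0.24×24.6 = 10.84.
Rate = 5.648/(1 + 10.84) = 0.4772 J/s.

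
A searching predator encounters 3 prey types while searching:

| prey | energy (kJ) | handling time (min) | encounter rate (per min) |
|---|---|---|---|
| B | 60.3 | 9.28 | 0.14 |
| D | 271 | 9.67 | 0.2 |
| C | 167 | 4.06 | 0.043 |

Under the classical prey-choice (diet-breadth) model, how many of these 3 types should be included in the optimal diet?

E/h in descending order: C 41.1, D 28, B 6.5 kJ/min. The optimal diet is the largest prefix of this list for which every included type satisfies E_i/h_i > R on the types above it.
Rate on top 1: 6.114. D: 28 > 6.114 → include.
Rate on top 2: 19.75. B: 6.5 < 19.75 → exclude; stop.
Optimal diet: C, D — 2 of 3 types.

2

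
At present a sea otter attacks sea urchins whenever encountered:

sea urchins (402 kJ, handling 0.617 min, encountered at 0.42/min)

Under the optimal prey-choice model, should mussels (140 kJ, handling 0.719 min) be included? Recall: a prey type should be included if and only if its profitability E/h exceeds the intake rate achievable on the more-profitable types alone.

Yes

Current rate: (0.42×402)/(1 + 0.42×0.617) = 134.1 kJ/min.
mussels: E/h = 140/0.719 = 194.7 kJ/min.
Since 194.7 > R, including mussels increases the long-run rate.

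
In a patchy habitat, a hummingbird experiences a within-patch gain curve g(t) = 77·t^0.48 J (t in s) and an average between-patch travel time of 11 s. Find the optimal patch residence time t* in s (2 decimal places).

10.15 s

By the marginal value theorem, leave when the instantaneous gain rate g'(t) equals the habitat-wide average g(t)/(T + t).
g'(t) = 0.48·77·t^-0.52. Setting 0.48·77·t^-0.52 = 77·t^0.48/(11+t) gives 0.48(11+t) = t, so 0.52·t = 0.48×11.
t* = 0.48×11/0.52 = 10.15 s.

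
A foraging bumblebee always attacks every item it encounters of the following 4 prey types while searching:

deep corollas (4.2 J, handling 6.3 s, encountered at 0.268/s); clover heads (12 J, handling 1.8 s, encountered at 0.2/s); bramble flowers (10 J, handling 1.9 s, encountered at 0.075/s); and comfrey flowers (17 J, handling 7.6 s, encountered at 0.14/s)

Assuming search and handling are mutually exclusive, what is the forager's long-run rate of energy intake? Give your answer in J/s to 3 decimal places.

1.564 J/s

R = Σλ_iE_i / (1 + Σλ_ih_i)
Numerator: 0.268×4.2 + 0.2×12 + 0.075×10 + 0.14×17 = 6.656
Denominator: 1 + 0.268×6.3 + 0.2×1.8 + 0.075×1.9 + 0.14×7.6 = 4.255
R = 6.656/4.255 = 1.564 J/s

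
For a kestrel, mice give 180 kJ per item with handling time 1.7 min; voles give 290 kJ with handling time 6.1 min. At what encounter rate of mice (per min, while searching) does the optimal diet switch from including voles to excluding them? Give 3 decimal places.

The zero-one rule: include voles iff E₂/h₂ > λE₁/(1+λh₁). Equality gives the switch point.
λE₁h₂ = E₂ + λE₂h₁ ⇒ λ = E₂/(E₁h₂ − E₂h₁) = 290/(1098 − 493) = 0.4793 per min.

0.479 per min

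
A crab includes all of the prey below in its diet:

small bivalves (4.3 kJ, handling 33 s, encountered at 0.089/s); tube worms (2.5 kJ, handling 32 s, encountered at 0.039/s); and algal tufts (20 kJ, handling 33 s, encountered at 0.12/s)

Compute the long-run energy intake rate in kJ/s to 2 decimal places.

0.31 kJ/s

R = (0.089×4.3 + 0.039×2.5 + 0.12×20) / (1 + 0.089×33 + 0.039×32 + 0.12×33) = 2.88/9.145 = 0.3149 kJ/s.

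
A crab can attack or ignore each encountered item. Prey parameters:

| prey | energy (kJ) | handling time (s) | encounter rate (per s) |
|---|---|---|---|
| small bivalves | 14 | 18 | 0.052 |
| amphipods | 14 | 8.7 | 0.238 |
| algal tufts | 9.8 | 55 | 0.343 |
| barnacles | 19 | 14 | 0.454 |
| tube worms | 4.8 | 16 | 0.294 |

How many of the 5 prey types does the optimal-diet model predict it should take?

2

Rank by E/h (kJ/s): amphipods 1.61, barnacles 1.36, small bivalves 0.778, tube worms 0.3, algal tufts 0.178. Include each in turn until the next type's E/h falls below the running intake rate.
Rate on top 1: 1.085. barnacles: 1.36 > 1.085 → include.
Rate on top 2: 1.269. small bivalves: 0.778 < 1.269 → exclude; stop.
Optimal diet: amphipods, barnacles — 2 of 5 types.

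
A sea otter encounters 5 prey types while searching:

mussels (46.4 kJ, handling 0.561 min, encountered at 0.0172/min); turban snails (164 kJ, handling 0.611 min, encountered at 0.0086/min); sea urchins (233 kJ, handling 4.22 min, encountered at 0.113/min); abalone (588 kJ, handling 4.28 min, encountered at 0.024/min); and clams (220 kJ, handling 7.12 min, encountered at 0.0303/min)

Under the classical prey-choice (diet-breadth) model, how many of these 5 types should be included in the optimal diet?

5

E/h in descending order: turban snails 268, abalone 137, mussels 82.7, sea urchins 55.2, clams 30.9 kJ/min. The optimal diet is the largest prefix of this list for which every included type satisfies E_i/h_i > R on the types above it.
Rate on top 1: 1.403. abalone: 137 > 1.403 → include.
Rate on top 2: 14.01. mussels: 82.7 > 14.01 → include.
Rate on top 3: 14.6. sea urchins: 55.2 > 14.6 → include.
Rate on top 4: 26.75. clams: 30.9 > 26.75 → include.
Optimal diet: turban snails, abalone, mussels, sea urchins, clams — 5 of 5 types.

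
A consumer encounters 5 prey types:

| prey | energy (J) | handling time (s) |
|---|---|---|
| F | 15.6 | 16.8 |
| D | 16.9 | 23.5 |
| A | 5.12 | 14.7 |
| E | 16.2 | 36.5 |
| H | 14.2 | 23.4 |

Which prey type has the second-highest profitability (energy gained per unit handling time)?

Profitability E/h (J/s): F = 15.6/16.8 = 0.929, D = 16.9/23.5 = 0.719, A = 5.12/14.7 = 0.348, E = 16.2/36.5 = 0.444, H = 14.2/23.4 = 0.607.
Ranked: F > D > H > E > A.

D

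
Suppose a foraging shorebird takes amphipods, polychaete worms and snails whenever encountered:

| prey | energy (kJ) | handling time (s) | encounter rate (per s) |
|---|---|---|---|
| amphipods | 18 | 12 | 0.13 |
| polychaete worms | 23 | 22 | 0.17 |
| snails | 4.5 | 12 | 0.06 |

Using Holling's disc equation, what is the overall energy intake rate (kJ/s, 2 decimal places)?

R = (0.13×18 + 0.17×23 + 0.06×4.5) / (1 + 0.13×12 + 0.17×22 + 0.06×12) = 6.52/7.02 = 0.9288 kJ/s.

0.93 kJ/s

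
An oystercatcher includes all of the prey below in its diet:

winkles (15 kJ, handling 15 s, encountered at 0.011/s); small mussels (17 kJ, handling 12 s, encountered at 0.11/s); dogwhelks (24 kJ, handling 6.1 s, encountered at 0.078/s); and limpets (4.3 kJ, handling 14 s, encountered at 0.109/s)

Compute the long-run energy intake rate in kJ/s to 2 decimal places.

Energy encountered per unit search time: 0.011×15 + 0.11×17 + 0.078×24 + 0.109×4.3 = 4.376 kJ/s.
Handling time per unit search time: 0.011×15 + 0.11×12 + 0.078×6.1 + 0.109×14 = 3.487.
Rate = 4.376/(1 + 3.487) = 0.9752 kJ/s.

0.98 kJ/s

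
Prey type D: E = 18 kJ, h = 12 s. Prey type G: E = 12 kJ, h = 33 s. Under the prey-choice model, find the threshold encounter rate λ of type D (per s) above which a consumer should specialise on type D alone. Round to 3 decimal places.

0.027 per s

At the threshold, the rate on type D alone equals the profitability of type G: λ·18/(1 + λ·12) = 12/33 = 0.3636.
Rearranging, λ(18 − 0.3636×12) = 0.3636, so λ = 0.3636/13.64 = 0.02667 per s.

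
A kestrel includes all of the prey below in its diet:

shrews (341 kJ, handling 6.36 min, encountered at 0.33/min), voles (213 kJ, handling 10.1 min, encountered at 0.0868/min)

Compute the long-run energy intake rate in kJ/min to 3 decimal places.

32.957 kJ/min

Energy encountered per unit search time: 0.33×341 + 0.0868×213 = 131 kJ/min.
Handling time per unit search time: 0.33×6.36 + 0.0868×10.1 = 2.975.
Rate = 131/(1 + 2.975) = 32.96 kJ/min.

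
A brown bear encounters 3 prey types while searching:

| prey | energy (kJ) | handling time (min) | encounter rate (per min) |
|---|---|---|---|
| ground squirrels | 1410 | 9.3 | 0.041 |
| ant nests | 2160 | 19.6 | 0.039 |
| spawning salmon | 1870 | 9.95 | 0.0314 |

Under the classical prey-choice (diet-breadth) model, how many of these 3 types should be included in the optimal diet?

3

Profitabilities (E/h, kJ/min): spawning salmon 188, ground squirrels 152, ant nests 110. Add prey in this order while the next type's profitability exceeds the intake rate on those already taken.
Rate on top 1: 44.74. ground squirrels: 152 > 44.74 → include.
Rate on top 2: 68.8. ant nests: 110 > 68.8 → include.
Optimal diet: spawning salmon, ground squirrels, ant nests — 3 of 3 types.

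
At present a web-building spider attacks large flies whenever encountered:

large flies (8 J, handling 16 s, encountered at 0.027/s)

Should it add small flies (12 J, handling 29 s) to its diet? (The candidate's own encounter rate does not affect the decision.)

Yes

On large flies alone, R = ΣλE/(1+Σλh) = 0.216/1.432 = 0.1508 J/s.
Profitability of small flies: 12/29 = 0.4138 J/s.
Since 0.4138 > R, including small flies increases the long-run rate.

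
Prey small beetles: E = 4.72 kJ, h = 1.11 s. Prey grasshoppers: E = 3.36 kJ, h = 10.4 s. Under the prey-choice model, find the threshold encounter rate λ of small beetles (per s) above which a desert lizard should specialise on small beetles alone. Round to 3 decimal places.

0.074 per s

Drop grasshoppers once their profitability E₂/h₂ falls below the rate achievable on small beetles alone: E₂/h₂ = λE₁/(1 + λh₁).
Solve for λ: λE₁h₂ = E₂(1 + λh₁) → λ(E₁h₂ − E₂h₁) = E₂ → λ = E₂/(E₁h₂ − E₂h₁).
λ = 3.36/(4.72×10.4 − 3.36×1.11) = 3.36/45.36 = 0.07408 per s.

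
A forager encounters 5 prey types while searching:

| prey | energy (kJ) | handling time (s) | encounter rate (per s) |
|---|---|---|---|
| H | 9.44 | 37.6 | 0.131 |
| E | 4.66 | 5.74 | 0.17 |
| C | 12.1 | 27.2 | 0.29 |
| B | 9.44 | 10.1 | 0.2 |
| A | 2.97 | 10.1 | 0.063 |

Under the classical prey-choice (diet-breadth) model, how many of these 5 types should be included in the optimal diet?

2

Profitabilities (E/h, kJ/s): B 0.935, E 0.812, C 0.445, A 0.294, H 0.251. Add prey in this order while the next type's profitability exceeds the intake rate on those already taken.
Rate on top 1: 0.6252. E: 0.812 > 0.6252 → include.
Rate on top 2: 0.6708. C: 0.445 < 0.6708 → exclude; stop.
Optimal diet: B, E — 2 of 5 types.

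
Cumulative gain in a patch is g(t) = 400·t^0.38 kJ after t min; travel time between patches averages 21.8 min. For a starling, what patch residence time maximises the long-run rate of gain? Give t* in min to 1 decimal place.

13.4 min

Maximise g(t)/(T+t): set derivative to zero → g'(t)(T+t) = g(t).
g'(t) = 0.38·400·t^-0.62. Setting 0.38·400·t^-0.62 = 400·t^0.38/(21.8+t) gives 0.38(21.8+t) = t, so 0.62·t = 0.38×21.8.
t* = 0.38×21.8/0.62 = 13.36 min.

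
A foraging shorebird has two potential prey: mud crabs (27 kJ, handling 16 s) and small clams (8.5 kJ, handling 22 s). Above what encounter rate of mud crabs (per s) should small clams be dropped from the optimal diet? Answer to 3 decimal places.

Drop small clams once their profitability E₂/h₂ falls below the rate achievable on mud crabs alone: E₂/h₂ = λE₁/(1 + λh₁).
Solve for λ: λE₁h₂ = E₂(1 + λh₁) → λ(E₁h₂ − E₂h₁) = E₂ → λ = E₂/(E₁h₂ − E₂h₁).
λ = 8.5/(27×22 − 8.5×16) = 8.5/458 = 0.01856 per s.

0.019 per s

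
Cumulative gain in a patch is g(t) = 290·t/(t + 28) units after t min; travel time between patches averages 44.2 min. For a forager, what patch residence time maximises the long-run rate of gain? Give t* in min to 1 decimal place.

By the marginal value theorem, leave when the instantaneous gain rate g'(t) equals the habitat-wide average g(t)/(T + t).
g'(t) = 290·28/(t + 28)². Setting 290·28/(t+28)² = 290t/[(t+28)(44.2+t)] gives 28(44.2+t) = t(t+28), so t² = 28×44.2 = 1238.
t* = √1238 = 35.18 min.

35.2 min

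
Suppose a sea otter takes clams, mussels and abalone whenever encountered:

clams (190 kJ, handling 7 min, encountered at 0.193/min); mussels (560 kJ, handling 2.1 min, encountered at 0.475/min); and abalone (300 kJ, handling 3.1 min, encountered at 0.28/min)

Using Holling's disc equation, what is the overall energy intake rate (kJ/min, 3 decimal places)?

91.704 kJ/min

R = Σλ_iE_i / (1 + Σλ_ih_i)
Numerator: 0.193×190 + 0.475×560 + 0.28×300 = 386.7
Denominator: 1 + 0.193×7 + 0.475×2.1 + 0.28×3.1 = 4.216
R = 386.7/4.216 = 91.7 kJ/min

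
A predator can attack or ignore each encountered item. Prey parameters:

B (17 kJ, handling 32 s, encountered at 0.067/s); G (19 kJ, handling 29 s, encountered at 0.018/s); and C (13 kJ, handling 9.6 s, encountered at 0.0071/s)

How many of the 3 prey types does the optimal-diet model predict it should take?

3

Profitabilities (E/h, kJ/s): C 1.35, G 0.655, B 0.531. Add prey in this order while the next type's profitability exceeds the intake rate on those already taken.
Rate on top 1: 0.08641. G: 0.655 > 0.08641 → include.
Rate on top 2: 0.2731. B: 0.531 > 0.2731 → include.
Optimal diet: C, G, B — 3 of 3 types.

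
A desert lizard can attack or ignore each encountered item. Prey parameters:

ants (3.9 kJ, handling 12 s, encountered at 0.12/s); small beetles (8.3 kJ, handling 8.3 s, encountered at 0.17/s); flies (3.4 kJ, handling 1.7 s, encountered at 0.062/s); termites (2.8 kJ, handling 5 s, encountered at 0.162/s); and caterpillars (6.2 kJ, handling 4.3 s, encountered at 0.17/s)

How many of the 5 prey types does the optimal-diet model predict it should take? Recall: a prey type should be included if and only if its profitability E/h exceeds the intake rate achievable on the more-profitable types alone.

Profitabilities (E/h, kJ/s): flies 2, caterpillars 1.44, small beetles 1, termites 0.56, ants 0.325. Add prey in this order while the next type's profitability exceeds the intake rate on those already taken.
Rate on top 1: 0.1907. caterpillars: 1.44 > 0.1907 → include.
Rate on top 2: 0.6887. small beetles: 1 > 0.6887 → include.
Rate on top 3: 0.824. termites: 0.56 < 0.824 → exclude; stop.
Optimal diet: flies, caterpillars, small beetles — 3 of 5 types.

3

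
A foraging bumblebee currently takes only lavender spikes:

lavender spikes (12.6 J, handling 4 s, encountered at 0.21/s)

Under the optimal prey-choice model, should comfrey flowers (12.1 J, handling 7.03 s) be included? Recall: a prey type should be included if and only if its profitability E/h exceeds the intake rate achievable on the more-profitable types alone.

Yes

Current rate: (0.21×12.6)/(1 + 0.21×4) = 1.438 J/s.
Profitability of comfrey flowers: 12.1/7.03 = 1.721 J/s.
1.721 > 1.438, so adding comfrey flowers raises the average — include it.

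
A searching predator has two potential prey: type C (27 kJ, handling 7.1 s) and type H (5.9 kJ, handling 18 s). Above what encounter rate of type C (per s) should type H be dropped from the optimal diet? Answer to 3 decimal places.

The zero-one rule: include type H iff E₂/h₂ > λE₁/(1+λh₁). Equality gives the switch point.
λE₁h₂ = E₂ + λE₂h₁ ⇒ λ = E₂/(E₁h₂ − E₂h₁) = 5.9/(486 − 41.89) = 0.01328 per s.

0.013 per s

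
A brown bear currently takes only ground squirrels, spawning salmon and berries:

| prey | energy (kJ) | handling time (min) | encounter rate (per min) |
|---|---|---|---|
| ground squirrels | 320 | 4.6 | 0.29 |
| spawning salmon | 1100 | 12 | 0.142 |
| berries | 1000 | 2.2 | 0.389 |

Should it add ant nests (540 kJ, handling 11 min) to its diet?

On ground squirrels, spawning salmon and berries alone, R = ΣλE/(1+Σλh) = 638/4.894 = 130.4 kJ/min.
ant nests: E/h = 540/11 = 49.09 kJ/min.
49.09 < 130.4, so adding ant nests would lower the average — exclude it.

No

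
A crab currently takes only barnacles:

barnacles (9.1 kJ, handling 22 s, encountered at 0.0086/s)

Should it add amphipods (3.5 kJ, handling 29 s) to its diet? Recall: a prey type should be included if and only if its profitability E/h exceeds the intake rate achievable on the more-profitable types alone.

Yes

Intake rate on the current diet: R = (0.0086×9.1) / (1 + 0.0086×22) = 0.07826/1.189 = 0.06581 kJ/s.
Profitability of amphipods: 3.5/29 = 0.1207 kJ/s.
Since 0.1207 > R, including amphipods increases the long-run rate.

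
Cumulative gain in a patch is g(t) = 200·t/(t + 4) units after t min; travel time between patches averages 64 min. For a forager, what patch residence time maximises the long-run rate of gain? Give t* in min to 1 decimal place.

Optimal t* satisfies g'(t*) = g(t*)/(T + t*).
g'(t) = 200·4/(t + 4)². Setting 200·4/(t+4)² = 200t/[(t+4)(64+t)] gives 4(64+t) = t(t+4), so t² = 4×64 = 256.
t* = √256 = 16 min.

16.0 min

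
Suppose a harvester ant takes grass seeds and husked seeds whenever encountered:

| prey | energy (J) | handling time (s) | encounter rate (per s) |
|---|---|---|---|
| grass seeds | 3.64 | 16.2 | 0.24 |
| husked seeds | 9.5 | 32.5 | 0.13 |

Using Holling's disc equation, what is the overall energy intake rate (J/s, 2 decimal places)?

0.23 J/s

R = Σλ_iE_i / (1 + Σλ_ih_i)
Numerator: 0.24×3.64 + 0.13×9.5 = 2.109
Denominator: 1 + 0.24×16.2 + 0.13×32.5 = 9.113
R = 2.109/9.113 = 0.2314 J/s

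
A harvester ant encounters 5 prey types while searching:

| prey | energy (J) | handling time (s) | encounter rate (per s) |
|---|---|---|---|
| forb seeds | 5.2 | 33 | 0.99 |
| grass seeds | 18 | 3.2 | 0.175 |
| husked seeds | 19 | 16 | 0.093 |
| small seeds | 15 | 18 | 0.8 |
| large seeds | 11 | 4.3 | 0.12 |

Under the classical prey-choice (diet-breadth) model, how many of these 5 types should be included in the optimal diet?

E/h in descending order: grass seeds 5.62, large seeds 2.56, husked seeds 1.19, small seeds 0.833, forb seeds 0.158 J/s. The optimal diet is the largest prefix of this list for which every included type satisfies E_i/h_i > R on the types above it.
Rate on top 1: 2.019. large seeds: 2.56 > 2.019 → include.
Rate on top 2: 2.153. husked seeds: 1.19 < 2.153 → exclude; stop.
Optimal diet: grass seeds, large seeds — 2 of 5 types.

2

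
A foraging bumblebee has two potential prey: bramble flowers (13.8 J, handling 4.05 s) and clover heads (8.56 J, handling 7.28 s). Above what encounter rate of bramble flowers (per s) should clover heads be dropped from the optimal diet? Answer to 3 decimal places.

0.130 per s

Drop clover heads once their profitability E₂/h₂ falls below the rate achievable on bramble flowers alone: E₂/h₂ = λE₁/(1 + λh₁).
Solve for λ: λE₁h₂ = E₂(1 + λh₁) → λ(E₁h₂ − E₂h₁) = E₂ → λ = E₂/(E₁h₂ − E₂h₁).
λ = 8.56/(13.8×7.28 − 8.56×4.05) = 8.56/65.8 = 0.1301 per s.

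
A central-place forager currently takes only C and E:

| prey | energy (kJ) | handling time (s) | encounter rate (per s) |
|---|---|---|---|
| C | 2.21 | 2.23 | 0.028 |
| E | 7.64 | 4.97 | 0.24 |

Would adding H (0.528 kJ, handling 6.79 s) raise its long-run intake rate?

No

On C and E alone, R = ΣλE/(1+Σλh) = 1.895/2.255 = 0.8405 kJ/s.
Profitability of H: 0.528/6.79 = 0.07776 kJ/s.
Since 0.07776 < R, time spent handling H is better spent searching.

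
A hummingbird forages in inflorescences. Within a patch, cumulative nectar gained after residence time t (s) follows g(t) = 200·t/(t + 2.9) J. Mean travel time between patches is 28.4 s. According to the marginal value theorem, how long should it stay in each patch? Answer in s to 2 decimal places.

By the marginal value theorem, leave when the instantaneous gain rate g'(t) equals the habitat-wide average g(t)/(T + t).
g'(t) = 200·2.9/(t + 2.9)². Setting 200·2.9/(t+2.9)² = 200t/[(t+2.9)(28.4+t)] gives 2.9(28.4+t) = t(t+2.9), so t² = 2.9×28.4 = 82.36.
t* = √82.36 = 9.075 s.

9.08 s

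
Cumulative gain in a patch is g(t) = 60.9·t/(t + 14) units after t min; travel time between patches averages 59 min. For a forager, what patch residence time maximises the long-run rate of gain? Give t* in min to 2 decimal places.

By the marginal value theorem, leave when the instantaneous gain rate g'(t) equals the habitat-wide average g(t)/(T + t).
g'(t) = 60.9·14/(t + 14)². Setting 60.9·14/(t+14)² = 60.9t/[(t+14)(59+t)] gives 14(59+t) = t(t+14), so t² = 14×59 = 826.
t* = √826 = 28.74 min.

28.74 min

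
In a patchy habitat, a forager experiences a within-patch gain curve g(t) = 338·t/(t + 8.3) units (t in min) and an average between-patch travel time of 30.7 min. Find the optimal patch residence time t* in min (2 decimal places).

15.96 min

By the marginal value theorem, leave when the instantaneous gain rate g'(t) equals the habitat-wide average g(t)/(T + t).
g'(t) = 338·8.3/(t + 8.3)². Setting 338·8.3/(t+8.3)² = 338t/[(t+8.3)(30.7+t)] gives 8.3(30.7+t) = t(t+8.3), so t² = 8.3×30.7 = 254.8.
t* = √254.8 = 15.96 min.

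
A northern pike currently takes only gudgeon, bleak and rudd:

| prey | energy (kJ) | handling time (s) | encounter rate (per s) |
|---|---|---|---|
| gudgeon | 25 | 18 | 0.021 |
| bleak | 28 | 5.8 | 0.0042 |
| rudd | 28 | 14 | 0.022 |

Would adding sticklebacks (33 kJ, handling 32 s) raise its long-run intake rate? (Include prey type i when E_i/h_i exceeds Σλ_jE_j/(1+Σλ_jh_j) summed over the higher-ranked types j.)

Yes

Current rate: (0.021×25 + 0.0042×28 + 0.022×28)/(1 + 0.021×18 + 0.0042×5.8 + 0.022×14) = 0.7359 kJ/s.
Profitability of sticklebacks: 33/32 = 1.031 kJ/s.
1.031 > 0.7359, so adding sticklebacks raises the average — include it.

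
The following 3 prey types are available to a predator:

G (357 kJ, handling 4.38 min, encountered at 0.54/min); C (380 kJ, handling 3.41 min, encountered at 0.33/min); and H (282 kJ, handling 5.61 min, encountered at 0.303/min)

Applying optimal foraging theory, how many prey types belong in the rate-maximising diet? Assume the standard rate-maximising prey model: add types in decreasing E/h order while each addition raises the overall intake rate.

Profitabilities (E/h, kJ/min): C 111, G 81.5, H 50.3. Add prey in this order while the next type's profitability exceeds the intake rate on those already taken.
Rate on top 1: 59. G: 81.5 > 59 → include.
Rate on top 2: 70.86. H: 50.3 < 70.86 → exclude; stop.
Optimal diet: C, G — 2 of 3 types.

2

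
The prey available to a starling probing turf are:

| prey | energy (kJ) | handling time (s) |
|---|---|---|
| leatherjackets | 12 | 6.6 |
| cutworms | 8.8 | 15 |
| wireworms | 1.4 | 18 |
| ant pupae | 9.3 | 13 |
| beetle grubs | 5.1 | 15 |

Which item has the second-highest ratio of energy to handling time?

In descending order of E/h:
leatherjackets: 12/6.6 = 1.82 kJ/s
ant pupae: 9.3/13 = 0.715 kJ/s
cutworms: 8.8/15 = 0.587 kJ/s
beetle grubs: 5.1/15 = 0.34 kJ/s
wireworms: 1.4/18 = 0.0778 kJ/s

ant pupae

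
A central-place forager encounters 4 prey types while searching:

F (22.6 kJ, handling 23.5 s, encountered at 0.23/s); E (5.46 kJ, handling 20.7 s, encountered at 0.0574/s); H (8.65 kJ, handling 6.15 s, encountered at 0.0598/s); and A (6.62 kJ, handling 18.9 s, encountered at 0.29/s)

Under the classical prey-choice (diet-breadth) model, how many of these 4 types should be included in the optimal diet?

E/h in descending order: H 1.41, F 0.962, A 0.35, E 0.264 kJ/s. The optimal diet is the largest prefix of this list for which every included type satisfies E_i/h_i > R on the types above it.
Rate on top 1: 0.3782. F: 0.962 > 0.3782 → include.
Rate on top 2: 0.8439. A: 0.35 < 0.8439 → exclude; stop.
Optimal diet: H, F — 2 of 4 types.

2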